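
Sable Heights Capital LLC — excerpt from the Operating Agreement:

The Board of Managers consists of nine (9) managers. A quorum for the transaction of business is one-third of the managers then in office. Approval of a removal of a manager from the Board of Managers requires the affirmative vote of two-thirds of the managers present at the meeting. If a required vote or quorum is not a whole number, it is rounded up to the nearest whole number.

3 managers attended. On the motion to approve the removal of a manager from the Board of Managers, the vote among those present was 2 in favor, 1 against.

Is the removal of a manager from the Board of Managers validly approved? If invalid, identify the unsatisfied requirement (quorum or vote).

Quorum: 3 present; quorum is 3. Satisfied.
Vote: the removal of a manager from the Board of Managers requires two-thirds of the managers present (3). 2/3 of 3 = 2, so 2 affirmative votes are needed; 2 voted in favor. Satisfied.

Valid — all requirements satisfied.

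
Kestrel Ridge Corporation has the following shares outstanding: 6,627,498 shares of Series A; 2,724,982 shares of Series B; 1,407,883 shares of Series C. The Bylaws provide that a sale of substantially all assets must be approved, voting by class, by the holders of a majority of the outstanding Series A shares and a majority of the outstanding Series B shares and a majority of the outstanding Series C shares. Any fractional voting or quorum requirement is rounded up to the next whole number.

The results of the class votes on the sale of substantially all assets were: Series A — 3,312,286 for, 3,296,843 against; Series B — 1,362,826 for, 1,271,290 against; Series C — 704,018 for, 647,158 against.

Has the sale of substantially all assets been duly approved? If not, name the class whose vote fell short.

Series A: a majority of 6627498 is 3313750; 3,313,750 required, 3,312,286 in favor — not approved.
Series B: a majority of 2724982 is 1362492; 1,362,492 required, 1,362,826 in favor — approved.
Series C: a majority of 1407883 is 703942; 703,942 required, 704,018 in favor — approved.

Not approved — the Series A shares did not give the required vote.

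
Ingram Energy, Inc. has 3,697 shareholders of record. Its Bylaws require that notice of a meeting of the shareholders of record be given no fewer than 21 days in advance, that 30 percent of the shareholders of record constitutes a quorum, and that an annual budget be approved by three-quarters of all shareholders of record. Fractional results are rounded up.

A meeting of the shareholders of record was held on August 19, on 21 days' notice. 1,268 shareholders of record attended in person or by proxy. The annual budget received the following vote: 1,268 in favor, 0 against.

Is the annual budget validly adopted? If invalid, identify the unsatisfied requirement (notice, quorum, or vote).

Invalid — vote requirement not satisfied.

Notice: 21 days given; 21 required. Satisfied.
Quorum: 30% of 3,697 = 1,109.10, rounded up to 1,110; 1,268 present. Satisfied.
Vote: requires three-fourths of all shareholders of record (3,697); 3/4 of 3697 = 2772.75, rounded up to 2773, so 2,773 needed; 1,268 in favor. Not satisfied.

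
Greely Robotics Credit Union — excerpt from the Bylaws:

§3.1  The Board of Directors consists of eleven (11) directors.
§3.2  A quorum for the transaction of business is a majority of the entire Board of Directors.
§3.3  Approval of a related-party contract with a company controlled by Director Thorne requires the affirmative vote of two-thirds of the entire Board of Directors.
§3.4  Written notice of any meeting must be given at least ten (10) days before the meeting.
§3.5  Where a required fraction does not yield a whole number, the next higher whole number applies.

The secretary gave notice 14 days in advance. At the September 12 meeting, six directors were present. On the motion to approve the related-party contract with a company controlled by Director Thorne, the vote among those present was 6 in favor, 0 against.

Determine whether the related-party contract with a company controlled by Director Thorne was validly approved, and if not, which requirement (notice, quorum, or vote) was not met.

Invalid — vote requirement not satisfied.

Notice: 14 days given; 10 required (14 ≥ 10). Satisfied.
Quorum: 6 present; quorum is 6. Satisfied.
Vote: the related-party contract with a company controlled by Director Thorne requires two-thirds of the entire Board of Directors (11). 2/3 of 11 = 7.33, rounded up to 8, so 8 affirmative votes are needed; 6 voted in favor. Not satisfied.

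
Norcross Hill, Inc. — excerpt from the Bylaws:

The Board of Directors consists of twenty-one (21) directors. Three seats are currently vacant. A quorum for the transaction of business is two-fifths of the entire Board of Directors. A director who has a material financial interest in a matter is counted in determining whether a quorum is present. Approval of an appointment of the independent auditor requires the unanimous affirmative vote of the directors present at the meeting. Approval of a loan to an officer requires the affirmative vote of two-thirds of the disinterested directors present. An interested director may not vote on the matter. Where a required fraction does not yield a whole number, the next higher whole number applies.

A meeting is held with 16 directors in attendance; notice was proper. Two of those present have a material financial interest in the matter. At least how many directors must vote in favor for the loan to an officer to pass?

10

The loan to an officer requires two-thirds of the disinterested directors present (16 − 2 = 14).
2/3 of 14 = 9.33, rounded up to 10.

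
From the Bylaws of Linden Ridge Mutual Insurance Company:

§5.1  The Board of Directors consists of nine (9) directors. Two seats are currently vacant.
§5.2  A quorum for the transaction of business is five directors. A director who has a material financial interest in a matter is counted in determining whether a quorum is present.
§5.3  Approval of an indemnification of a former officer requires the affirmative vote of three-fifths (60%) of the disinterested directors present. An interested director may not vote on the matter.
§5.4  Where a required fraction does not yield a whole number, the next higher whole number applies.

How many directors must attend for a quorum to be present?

5

The quorum is fixed at 5.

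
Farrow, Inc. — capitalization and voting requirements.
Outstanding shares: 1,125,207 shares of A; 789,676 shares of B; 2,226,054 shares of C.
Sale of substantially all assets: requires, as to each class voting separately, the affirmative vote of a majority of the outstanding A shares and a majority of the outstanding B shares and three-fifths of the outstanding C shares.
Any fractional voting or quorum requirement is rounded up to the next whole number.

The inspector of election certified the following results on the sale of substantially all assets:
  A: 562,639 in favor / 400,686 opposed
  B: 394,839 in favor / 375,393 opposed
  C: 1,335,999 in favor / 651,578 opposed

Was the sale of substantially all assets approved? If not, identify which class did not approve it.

Approved — every class gave the required vote.

A: a majority of 1125207 is 562604; 562,604 required, 562,639 in favor — approved.
B: a majority of 789676 is 394839; 394,839 required, 394,839 in favor — approved.
C: 3/5 of 2226054 = 1335632.40, rounded up to 1335633; 1,335,633 required, 1,335,999 in favor — approved.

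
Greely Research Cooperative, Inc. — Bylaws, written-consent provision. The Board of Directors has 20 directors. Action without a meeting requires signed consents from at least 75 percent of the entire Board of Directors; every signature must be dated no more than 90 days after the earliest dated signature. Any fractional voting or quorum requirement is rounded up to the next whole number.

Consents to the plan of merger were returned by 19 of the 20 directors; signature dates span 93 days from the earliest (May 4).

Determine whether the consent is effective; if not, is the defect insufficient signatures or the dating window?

Not effective — dating-window requirement not satisfied.

Signatures required: at least 75 percent of 20 — 3/4 of 20 = 15, so 15 needed; 19 signed. Sufficient.
Dating window: the latest signature is 93 days after the earliest; the limit is 90 days. Outside the window.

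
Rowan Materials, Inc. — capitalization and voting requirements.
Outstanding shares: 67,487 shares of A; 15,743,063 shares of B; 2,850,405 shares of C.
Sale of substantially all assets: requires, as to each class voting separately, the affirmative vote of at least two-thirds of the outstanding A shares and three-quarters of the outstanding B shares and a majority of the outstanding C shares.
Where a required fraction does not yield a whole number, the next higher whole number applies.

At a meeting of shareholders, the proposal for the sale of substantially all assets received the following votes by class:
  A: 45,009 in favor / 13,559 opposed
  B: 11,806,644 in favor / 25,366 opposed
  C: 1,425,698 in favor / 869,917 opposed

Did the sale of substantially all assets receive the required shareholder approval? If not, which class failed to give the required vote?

A: 2/3 of 67487 = 44991.33, rounded up to 44992; 44,992 required, 45,009 in favor — approved.
B: 3/4 of 15743063 = 11807297.25, rounded up to 11807298; 11,807,298 required, 11,806,644 in favor — not approved.
C: a majority of 2850405 is 1425203; 1,425,203 required, 1,425,698 in favor — approved.

Not approved — the B shares did not give the required vote.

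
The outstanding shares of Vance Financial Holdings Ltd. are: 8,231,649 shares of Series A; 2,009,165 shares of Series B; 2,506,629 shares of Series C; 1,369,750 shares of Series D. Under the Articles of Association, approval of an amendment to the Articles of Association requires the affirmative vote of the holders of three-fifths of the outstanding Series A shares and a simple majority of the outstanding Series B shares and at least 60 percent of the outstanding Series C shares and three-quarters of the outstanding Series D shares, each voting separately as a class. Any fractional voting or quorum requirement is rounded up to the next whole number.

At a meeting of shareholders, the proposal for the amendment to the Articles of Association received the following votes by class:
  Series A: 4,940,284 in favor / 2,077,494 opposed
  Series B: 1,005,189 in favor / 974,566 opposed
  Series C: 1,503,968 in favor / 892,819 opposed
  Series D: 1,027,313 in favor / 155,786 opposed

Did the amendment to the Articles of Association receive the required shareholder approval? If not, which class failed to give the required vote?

Not approved — the Series C shares did not give the required vote.

Series A: 3/5 of 8231649 = 4938989.40, rounded up to 4938990; 4,938,990 required, 4,940,284 in favor — approved.
Series B: a majority of 2009165 is 1004583; 1,004,583 required, 1,005,189 in favor — approved.
Series C: 3/5 of 2506629 = 1503977.40, rounded up to 1503978; 1,503,978 required, 1,503,968 in favor — not approved.
Series D: 3/4 of 1369750 = 1027312.50, rounded up to 1027313; 1,027,313 required, 1,027,313 in favor — approved.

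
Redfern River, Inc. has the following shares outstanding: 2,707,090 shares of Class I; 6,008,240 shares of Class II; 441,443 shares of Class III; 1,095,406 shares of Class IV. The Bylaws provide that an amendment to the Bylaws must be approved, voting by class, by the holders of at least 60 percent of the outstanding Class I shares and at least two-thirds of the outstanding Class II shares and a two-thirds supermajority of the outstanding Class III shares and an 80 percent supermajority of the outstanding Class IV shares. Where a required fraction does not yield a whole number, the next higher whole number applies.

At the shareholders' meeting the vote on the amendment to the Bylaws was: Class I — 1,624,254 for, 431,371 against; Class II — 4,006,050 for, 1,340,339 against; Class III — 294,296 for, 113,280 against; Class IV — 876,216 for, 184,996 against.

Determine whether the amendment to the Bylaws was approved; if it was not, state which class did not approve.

Not approved — the Class IV shares did not give the required vote.

Class I: 3/5 of 2707090 = 1624254; 1,624,254 required, 1,624,254 in favor — approved.
Class II: 2/3 of 6008240 = 4005493.33, rounded up to 4005494; 4,005,494 required, 4,006,050 in favor — approved.
Class III: 2/3 of 441443 = 294295.33, rounded up to 294296; 294,296 required, 294,296 in favor — approved.
Class IV: 4/5 of 1095406 = 876324.80, rounded up to 876325; 876,325 required, 876,216 in favor — not approved.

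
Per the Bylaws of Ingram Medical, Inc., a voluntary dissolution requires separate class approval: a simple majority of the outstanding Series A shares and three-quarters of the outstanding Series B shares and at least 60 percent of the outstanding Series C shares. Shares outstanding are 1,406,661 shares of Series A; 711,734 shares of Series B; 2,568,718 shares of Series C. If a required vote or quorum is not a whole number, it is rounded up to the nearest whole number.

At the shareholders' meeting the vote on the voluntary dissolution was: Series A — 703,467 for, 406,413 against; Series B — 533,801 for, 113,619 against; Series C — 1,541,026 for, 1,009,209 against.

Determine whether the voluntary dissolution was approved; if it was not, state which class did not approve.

Not approved — the Series C shares did not give the required vote.

Series A: a majority of 1406661 is 703331; 703,331 required, 703,467 in favor — approved.
Series B: 3/4 of 711734 = 533800.50, rounded up to 533801; 533,801 required, 533,801 in favor — approved.
Series C: 3/5 of 2568718 = 1541230.80, rounded up to 1541231; 1,541,231 required, 1,541,026 in favor — not approved.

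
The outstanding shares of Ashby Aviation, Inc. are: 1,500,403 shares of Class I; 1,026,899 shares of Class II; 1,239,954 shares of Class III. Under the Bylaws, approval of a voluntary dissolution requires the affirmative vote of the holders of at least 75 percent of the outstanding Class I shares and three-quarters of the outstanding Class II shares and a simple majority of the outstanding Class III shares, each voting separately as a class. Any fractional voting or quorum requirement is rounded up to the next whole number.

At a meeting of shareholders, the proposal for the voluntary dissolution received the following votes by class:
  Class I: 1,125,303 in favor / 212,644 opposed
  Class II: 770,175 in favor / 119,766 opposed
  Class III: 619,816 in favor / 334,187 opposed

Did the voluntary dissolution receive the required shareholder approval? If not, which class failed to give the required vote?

Class I: 3/4 of 1500403 = 1125302.25, rounded up to 1125303; 1,125,303 required, 1,125,303 in favor — approved.
Class II: 3/4 of 1026899 = 770174.25, rounded up to 770175; 770,175 required, 770,175 in favor — approved.
Class III: a majority of 1239954 is 619978; 619,978 required, 619,816 in favor — not approved.

Not approved — the Class III shares did not give the required vote.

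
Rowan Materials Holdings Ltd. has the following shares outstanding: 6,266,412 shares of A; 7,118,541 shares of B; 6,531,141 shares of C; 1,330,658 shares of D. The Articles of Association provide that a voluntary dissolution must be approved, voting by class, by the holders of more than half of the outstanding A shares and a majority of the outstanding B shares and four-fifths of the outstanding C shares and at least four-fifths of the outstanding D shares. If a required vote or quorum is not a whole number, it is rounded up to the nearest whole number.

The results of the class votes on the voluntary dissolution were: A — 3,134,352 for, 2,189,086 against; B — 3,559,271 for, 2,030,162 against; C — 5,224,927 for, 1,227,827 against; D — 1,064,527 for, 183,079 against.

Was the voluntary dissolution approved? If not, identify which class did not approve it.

A: a majority of 6266412 is 3133207; 3,133,207 required, 3,134,352 in favor — approved.
B: a majority of 7118541 is 3559271; 3,559,271 required, 3,559,271 in favor — approved.
C: 4/5 of 6531141 = 5224912.80, rounded up to 5224913; 5,224,913 required, 5,224,927 in favor — approved.
D: 4/5 of 1330658 = 1064526.40, rounded up to 1064527; 1,064,527 required, 1,064,527 in favor — approved.

Approved — every class gave the required vote.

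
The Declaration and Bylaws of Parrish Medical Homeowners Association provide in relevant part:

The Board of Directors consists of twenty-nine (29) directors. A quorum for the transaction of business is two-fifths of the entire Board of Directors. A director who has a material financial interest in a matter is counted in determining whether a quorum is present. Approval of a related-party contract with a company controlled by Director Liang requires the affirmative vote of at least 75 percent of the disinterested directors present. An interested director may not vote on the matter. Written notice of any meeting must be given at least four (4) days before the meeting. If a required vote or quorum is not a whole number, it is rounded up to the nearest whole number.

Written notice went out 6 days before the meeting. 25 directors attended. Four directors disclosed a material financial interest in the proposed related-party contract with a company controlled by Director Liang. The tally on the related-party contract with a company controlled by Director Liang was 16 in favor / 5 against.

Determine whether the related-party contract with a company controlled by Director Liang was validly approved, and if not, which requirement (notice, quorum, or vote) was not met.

Notice: 6 days given; 4 required (6 ≥ 4). Satisfied.
Quorum: 25 present (interested directors count toward quorum); quorum is 12. Satisfied.
Vote: the related-party contract with a company controlled by Director Liang requires three-fourths of the disinterested directors present (25 − 4 = 21). 3/4 of 21 = 15.75, rounded up to 16, so 16 affirmative votes are needed; 16 voted in favor. Satisfied.

Valid — all requirements satisfied.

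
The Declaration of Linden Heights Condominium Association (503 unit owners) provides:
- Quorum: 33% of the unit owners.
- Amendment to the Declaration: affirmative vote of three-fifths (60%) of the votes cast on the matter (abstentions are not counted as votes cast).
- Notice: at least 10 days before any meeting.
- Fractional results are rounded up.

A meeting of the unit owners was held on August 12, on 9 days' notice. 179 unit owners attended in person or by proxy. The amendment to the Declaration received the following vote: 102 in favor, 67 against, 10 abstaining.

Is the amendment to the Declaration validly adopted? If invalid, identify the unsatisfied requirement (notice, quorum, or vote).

Invalid — notice requirement not satisfied.

Notice: 9 days given; 10 required. Not satisfied.
Quorum: 33% of 503 = 165.99, rounded up to 166; 179 present. Satisfied.
Vote: requires three-fifths of the votes cast (179 − 10 abstaining = 169); 3/5 of 169 = 101.40, rounded up to 102, so 102 needed; 102 in favor. Satisfied.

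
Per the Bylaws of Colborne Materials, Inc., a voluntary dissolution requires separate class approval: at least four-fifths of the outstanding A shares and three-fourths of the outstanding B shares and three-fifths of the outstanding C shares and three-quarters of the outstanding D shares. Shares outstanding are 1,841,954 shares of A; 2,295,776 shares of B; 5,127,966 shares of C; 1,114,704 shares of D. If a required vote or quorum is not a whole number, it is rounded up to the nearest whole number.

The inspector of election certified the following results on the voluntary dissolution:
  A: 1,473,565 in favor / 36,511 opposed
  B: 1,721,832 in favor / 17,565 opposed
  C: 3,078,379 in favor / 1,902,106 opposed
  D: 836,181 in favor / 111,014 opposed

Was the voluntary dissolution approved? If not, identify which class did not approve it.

A: 4/5 of 1841954 = 1473563.20, rounded up to 1473564; 1,473,564 required, 1,473,565 in favor — approved.
B: 3/4 of 2295776 = 1721832; 1,721,832 required, 1,721,832 in favor — approved.
C: 3/5 of 5127966 = 3076779.60, rounded up to 3076780; 3,076,780 required, 3,078,379 in favor — approved.
D: 3/4 of 1114704 = 836028; 836,028 required, 836,181 in favor — approved.

Approved — every class gave the required vote.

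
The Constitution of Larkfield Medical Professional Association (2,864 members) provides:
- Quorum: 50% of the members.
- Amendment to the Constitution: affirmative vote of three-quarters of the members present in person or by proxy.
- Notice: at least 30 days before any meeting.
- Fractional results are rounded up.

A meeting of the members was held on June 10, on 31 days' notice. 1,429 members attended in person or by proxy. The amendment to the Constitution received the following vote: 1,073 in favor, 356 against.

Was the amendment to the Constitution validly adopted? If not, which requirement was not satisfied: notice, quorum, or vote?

Notice: 31 days given; 30 required. Satisfied.
Quorum: 50% of 2,864 = 1,432; 1,429 present. Not satisfied.
Vote: requires three-fourths of those present (1,429); 3/4 of 1429 = 1071.75, rounded up to 1072, so 1,072 needed; 1,073 in favor. Satisfied.

Invalid — quorum requirement not satisfied.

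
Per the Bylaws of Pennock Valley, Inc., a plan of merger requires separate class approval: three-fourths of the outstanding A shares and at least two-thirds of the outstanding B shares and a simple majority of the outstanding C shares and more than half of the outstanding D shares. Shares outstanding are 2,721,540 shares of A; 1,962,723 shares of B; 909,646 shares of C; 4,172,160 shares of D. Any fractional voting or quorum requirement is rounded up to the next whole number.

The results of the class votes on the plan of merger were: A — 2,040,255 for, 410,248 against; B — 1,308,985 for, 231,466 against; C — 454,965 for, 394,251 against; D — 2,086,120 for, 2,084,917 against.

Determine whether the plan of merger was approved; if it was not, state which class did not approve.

Not approved — the A shares did not give the required vote.

A: 3/4 of 2721540 = 2041155; 2,041,155 required, 2,040,255 in favor — not approved.
B: 2/3 of 1962723 = 1308482; 1,308,482 required, 1,308,985 in favor — approved.
C: a majority of 909646 is 454824; 454,824 required, 454,965 in favor — approved.
D: a majority of 4172160 is 2086081; 2,086,081 required, 2,086,120 in favor — approved.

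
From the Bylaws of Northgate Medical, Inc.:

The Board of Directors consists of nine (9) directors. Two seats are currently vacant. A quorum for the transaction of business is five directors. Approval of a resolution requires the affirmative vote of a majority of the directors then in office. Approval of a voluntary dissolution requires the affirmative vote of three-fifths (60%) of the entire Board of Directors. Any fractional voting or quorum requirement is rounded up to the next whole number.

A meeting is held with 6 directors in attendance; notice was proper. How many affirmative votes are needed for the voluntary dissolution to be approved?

The voluntary dissolution requires three-fifths of the entire Board of Directors (9).
3/5 of 9 = 5.40, rounded up to 6.

6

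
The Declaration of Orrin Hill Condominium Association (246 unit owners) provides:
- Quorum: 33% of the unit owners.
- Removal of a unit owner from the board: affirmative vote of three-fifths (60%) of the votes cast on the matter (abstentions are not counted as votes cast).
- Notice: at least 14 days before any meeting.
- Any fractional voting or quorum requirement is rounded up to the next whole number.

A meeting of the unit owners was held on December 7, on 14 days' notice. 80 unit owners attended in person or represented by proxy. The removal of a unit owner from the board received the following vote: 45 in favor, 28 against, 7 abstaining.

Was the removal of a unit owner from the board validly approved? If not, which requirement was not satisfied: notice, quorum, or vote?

Invalid — quorum requirement not satisfied.

Notice: 14 days given; 14 required. Satisfied.
Quorum: 33% of 246 = 81.18, rounded up to 82; 80 present. Not satisfied.
Vote: requires three-fifths of the votes cast (80 − 7 abstaining = 73); 3/5 of 73 = 43.80, rounded up to 44, so 44 needed; 45 in favor. Satisfied.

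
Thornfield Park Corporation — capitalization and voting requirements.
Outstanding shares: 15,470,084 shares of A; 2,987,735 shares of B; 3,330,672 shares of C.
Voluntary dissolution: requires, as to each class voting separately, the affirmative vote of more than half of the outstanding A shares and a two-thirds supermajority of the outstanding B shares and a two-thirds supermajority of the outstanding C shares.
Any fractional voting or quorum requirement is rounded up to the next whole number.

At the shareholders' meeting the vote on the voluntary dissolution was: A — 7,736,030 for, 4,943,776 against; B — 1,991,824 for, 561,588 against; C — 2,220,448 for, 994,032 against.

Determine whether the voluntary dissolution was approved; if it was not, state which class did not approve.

A: a majority of 15470084 is 7735043; 7,735,043 required, 7,736,030 in favor — approved.
B: 2/3 of 2987735 = 1991823.33, rounded up to 1991824; 1,991,824 required, 1,991,824 in favor — approved.
C: 2/3 of 3330672 = 2220448; 2,220,448 required, 2,220,448 in favor — approved.

Approved — every class gave the required vote.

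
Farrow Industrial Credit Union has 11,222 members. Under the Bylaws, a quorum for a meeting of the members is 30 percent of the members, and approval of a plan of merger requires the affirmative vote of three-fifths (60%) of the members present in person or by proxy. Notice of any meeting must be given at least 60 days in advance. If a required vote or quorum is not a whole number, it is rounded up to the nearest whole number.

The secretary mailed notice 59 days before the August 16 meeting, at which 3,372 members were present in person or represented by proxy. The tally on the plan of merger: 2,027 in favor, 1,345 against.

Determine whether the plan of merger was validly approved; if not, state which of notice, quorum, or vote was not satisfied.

Invalid — notice requirement not satisfied.

Notice: 59 days given; 60 required. Not satisfied.
Quorum: 30% of 11,222 = 3,366.60, rounded up to 3,367; 3,372 present. Satisfied.
Vote: requires three-fifths of those present (3,372); 3/5 of 3372 = 2023.20, rounded up to 2024, so 2,024 needed; 2,027 in favor. Satisfied.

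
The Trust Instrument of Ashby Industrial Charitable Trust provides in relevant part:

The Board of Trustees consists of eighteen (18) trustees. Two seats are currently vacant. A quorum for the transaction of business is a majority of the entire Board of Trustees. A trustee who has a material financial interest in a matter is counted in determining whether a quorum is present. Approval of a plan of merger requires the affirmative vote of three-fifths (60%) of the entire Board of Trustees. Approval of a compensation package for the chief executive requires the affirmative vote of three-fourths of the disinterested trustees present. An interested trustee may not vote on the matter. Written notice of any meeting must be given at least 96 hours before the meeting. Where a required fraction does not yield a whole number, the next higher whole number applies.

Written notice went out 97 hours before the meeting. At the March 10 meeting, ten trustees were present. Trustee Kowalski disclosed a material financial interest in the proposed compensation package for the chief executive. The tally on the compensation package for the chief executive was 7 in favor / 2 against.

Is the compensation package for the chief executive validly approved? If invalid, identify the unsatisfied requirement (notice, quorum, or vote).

Notice: 97 hours given; 96 required (97 ≥ 96). Satisfied.
Quorum: 10 present (interested trustees count toward quorum); quorum is 10. Satisfied.
Vote: the compensation package for the chief executive requires three-fourths of the disinterested trustees present (10 − 1 = 9). 3/4 of 9 = 6.75, rounded up to 7, so 7 affirmative votes are needed; 7 voted in favor. Satisfied.

Valid — all requirements satisfied.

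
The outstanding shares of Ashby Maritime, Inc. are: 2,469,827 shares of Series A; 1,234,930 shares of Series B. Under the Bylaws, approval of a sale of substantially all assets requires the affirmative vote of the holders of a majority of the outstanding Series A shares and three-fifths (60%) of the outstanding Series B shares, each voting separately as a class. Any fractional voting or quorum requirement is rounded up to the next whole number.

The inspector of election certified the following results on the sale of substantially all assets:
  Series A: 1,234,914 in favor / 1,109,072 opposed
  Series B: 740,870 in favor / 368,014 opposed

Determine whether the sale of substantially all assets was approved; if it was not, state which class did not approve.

Not approved — the Series B shares did not give the required vote.

Series A: a majority of 2469827 is 1234914; 1,234,914 required, 1,234,914 in favor — approved.
Series B: 3/5 of 1234930 = 740958; 740,958 required, 740,870 in favor — not approved.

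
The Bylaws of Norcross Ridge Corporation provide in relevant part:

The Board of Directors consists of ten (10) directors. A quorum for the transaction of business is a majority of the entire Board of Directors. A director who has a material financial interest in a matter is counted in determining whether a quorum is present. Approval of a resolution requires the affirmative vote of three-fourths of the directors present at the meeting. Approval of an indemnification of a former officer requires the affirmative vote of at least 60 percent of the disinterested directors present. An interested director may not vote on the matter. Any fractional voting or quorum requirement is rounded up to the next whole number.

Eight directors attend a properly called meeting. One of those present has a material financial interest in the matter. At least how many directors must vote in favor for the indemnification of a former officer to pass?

The indemnification of a former officer requires three-fifths of the disinterested directors present (8 − 1 = 7).
3/5 of 7 = 4.20, rounded up to 5.

5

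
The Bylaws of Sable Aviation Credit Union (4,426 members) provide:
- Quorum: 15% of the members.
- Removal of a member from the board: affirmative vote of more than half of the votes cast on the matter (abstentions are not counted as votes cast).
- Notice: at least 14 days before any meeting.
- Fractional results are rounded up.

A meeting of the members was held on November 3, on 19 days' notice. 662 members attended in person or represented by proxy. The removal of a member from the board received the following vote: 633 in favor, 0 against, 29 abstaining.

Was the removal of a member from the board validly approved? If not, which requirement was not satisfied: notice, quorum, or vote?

Invalid — quorum requirement not satisfied.

Notice: 19 days given; 14 required. Satisfied.
Quorum: 15% of 4,426 = 663.90, rounded up to 664; 662 present. Not satisfied.
Vote: requires a majority of the votes cast (662 − 29 abstaining = 633); a majority of 633 is 317, so 317 needed; 633 in favor. Satisfied.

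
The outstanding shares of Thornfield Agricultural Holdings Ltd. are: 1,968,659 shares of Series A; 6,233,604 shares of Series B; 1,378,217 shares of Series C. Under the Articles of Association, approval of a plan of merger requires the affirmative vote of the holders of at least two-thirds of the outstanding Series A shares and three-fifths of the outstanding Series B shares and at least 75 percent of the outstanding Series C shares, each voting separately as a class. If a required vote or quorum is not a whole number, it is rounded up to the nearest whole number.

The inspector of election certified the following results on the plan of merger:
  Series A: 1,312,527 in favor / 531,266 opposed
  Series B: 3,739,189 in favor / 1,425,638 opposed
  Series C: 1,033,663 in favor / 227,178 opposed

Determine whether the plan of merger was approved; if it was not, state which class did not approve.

Not approved — the Series B shares did not give the required vote.

Series A: 2/3 of 1968659 = 1312439.33, rounded up to 1312440; 1,312,440 required, 1,312,527 in favor — approved.
Series B: 3/5 of 6233604 = 3740162.40, rounded up to 3740163; 3,740,163 required, 3,739,189 in favor — not approved.
Series C: 3/4 of 1378217 = 1033662.75, rounded up to 1033663; 1,033,663 required, 1,033,663 in favor — approved.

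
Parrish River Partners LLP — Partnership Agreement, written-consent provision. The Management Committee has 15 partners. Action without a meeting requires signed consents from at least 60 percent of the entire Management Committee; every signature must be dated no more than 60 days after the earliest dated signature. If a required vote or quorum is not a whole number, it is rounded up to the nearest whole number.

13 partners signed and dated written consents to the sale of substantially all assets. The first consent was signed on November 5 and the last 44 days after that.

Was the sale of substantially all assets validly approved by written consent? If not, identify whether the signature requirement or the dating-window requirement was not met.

Signatures required: at least 60 percent of 15 — 3/5 of 15 = 9, so 9 needed; 13 signed. Sufficient.
Dating window: the latest signature is 44 days after the earliest; the limit is 60 days. Within the window.

Effective — both the signature and dating-window requirements are satisfied.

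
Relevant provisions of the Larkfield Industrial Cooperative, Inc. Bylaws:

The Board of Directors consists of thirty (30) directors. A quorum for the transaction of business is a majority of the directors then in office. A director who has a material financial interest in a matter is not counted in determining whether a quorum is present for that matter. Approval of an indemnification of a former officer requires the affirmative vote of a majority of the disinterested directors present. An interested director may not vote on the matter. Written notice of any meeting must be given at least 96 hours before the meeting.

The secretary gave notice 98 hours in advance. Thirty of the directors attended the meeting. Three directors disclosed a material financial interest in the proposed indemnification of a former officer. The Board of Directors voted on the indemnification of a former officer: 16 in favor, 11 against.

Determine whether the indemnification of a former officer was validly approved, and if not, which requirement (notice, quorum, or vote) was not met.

Notice: 98 hours given; 96 required (98 ≥ 96). Satisfied.
Quorum: 30 present, but the 3 interested directors do not count, leaving 27. Quorum is 16. Satisfied.
Vote: the indemnification of a former officer requires a majority of the disinterested directors present (30 − 3 = 27). A majority of 27 is 14, so 14 affirmative votes are needed; 16 voted in favor. Satisfied.

Valid — all requirements satisfied.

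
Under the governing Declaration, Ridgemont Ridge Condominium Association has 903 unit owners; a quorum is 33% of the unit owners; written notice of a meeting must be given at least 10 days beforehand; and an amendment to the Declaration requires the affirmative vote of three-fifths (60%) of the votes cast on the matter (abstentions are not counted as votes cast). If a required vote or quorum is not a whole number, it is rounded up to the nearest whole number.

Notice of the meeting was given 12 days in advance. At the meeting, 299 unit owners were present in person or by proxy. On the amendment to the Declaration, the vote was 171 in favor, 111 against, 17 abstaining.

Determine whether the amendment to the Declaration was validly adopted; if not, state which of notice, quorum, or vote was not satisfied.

Notice: 12 days given; 10 required. Satisfied.
Quorum: 33% of 903 = 297.99, rounded up to 298; 299 present. Satisfied.
Vote: requires three-fifths of the votes cast (299 − 17 abstaining = 282); 3/5 of 282 = 169.20, rounded up to 170, so 170 needed; 171 in favor. Satisfied.

Valid — all requirements satisfied.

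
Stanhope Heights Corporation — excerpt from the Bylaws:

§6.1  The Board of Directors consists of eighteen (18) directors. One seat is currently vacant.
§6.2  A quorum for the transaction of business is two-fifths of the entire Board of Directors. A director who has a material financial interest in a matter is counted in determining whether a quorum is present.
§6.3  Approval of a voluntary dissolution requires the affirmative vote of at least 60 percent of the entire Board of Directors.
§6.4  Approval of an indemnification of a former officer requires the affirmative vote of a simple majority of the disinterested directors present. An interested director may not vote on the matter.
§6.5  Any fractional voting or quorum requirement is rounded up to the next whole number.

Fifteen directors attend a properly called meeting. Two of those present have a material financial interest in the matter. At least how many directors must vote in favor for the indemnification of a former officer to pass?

7

The indemnification of a former officer requires a majority of the disinterested directors present (15 − 2 = 13).
A majority of 13 is 7.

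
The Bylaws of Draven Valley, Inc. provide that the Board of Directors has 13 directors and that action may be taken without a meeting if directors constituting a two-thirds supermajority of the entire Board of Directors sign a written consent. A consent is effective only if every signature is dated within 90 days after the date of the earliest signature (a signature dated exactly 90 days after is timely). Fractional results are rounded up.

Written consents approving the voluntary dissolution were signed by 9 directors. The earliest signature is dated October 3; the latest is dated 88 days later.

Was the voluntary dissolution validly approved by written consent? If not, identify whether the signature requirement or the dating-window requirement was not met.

Signatures required: a two-thirds supermajority of 13 — 2/3 of 13 = 8.67, rounded up to 9, so 9 needed; 9 signed. Sufficient.
Dating window: the latest signature is 88 days after the earliest; the limit is 90 days. Within the window.

Effective — both the signature and dating-window requirements are satisfied.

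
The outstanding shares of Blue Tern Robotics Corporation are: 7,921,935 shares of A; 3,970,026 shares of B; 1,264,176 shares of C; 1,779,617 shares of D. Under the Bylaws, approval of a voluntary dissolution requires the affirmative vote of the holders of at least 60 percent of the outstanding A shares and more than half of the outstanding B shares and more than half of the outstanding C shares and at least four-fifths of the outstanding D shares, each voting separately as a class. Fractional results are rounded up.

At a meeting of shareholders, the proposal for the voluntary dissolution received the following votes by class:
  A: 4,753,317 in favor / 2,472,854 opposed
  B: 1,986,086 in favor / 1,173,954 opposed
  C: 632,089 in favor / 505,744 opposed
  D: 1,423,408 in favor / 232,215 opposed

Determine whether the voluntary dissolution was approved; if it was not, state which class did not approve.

Not approved — the D shares did not give the required vote.

A: 3/5 of 7921935 = 4753161; 4,753,161 required, 4,753,317 in favor — approved.
B: a majority of 3970026 is 1985014; 1,985,014 required, 1,986,086 in favor — approved.
C: a majority of 1264176 is 632089; 632,089 required, 632,089 in favor — approved.
D: 4/5 of 1779617 = 1423693.60, rounded up to 1423694; 1,423,694 required, 1,423,408 in favor — not approved.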